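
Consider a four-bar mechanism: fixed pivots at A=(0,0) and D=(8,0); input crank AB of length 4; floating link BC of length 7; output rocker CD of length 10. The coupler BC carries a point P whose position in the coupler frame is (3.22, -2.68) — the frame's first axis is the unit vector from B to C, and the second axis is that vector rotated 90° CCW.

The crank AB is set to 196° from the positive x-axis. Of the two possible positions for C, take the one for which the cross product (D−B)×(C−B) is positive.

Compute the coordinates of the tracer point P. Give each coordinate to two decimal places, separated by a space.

A=(0,0), D=(8.00,0)
B = A + 4.00·(cos196°, sin196°) = (-3.8450, -1.1025)
|BD| = 11.8962
circle(B,7.00) ∩ circle(D,10.00): a=3.8046, h=5.8758
  candidates: C₊=(-0.6014,5.1006) cross=69.900; C₋=(0.4877,-6.6005) cross=-69.900
  mode + wants cross > 0 → take C=(-0.6014,5.1006) (cross=69.900)
ex = (C−B)/|BC| = (0.4634,0.8862); ey = (-0.8862,0.4634)
P = B + 3.22·ex + -2.68·ey = (0.0219,0.5090)

0.02 0.51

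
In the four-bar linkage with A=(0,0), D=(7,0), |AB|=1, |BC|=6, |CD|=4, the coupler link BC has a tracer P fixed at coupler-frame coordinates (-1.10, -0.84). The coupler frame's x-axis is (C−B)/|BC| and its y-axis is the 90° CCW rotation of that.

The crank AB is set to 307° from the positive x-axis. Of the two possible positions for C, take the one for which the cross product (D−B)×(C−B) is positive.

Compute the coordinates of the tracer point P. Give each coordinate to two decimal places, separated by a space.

A=(0,0), D=(7.00,0)
B = A + 1.00·(cos307°, sin307°) = (0.6018, -0.7986)
|BD| = 6.4478
circle(B,6.00) ∩ circle(D,4.00): a=4.7748, h=3.6333
  candidates: C₊=(4.8898,3.3981) cross=23.427; C₋=(5.7899,-3.8126) cross=-23.427
  mode + wants cross > 0 → take C=(4.8898,3.3981) (cross=23.427)
ex = (C−B)/|BC| = (0.7147,0.6995); ey = (-0.6995,0.7147)
P = B + -1.10·ex + -0.84·ey = (0.4032,-2.1684)

0.40 -2.17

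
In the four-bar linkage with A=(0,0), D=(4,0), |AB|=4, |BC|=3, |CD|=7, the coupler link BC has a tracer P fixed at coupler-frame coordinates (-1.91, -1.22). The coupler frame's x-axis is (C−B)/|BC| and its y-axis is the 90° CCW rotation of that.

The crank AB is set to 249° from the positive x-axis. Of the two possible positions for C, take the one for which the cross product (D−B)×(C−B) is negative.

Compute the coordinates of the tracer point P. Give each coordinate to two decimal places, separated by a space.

-3.59 -3.04

A=(0,0), D=(4.00,0)
B = A + 4.00·(cos249°, sin249°) = (-1.4335, -3.7343)
|BD| = 6.5930
circle(B,3.00) ∩ circle(D,7.00): a=0.2630, h=2.9885
  candidates: C₊=(-2.9094,-1.1225) cross=19.703; C₋=(0.4759,-6.0482) cross=-19.703
  mode - wants cross < 0 → take C=(0.4759,-6.0482) (cross=-19.703)
ex = (C−B)/|BC| = (0.6365,-0.7713); ey = (0.7713,0.6365)
P = B + -1.91·ex + -1.22·ey = (-3.5901,-3.0376)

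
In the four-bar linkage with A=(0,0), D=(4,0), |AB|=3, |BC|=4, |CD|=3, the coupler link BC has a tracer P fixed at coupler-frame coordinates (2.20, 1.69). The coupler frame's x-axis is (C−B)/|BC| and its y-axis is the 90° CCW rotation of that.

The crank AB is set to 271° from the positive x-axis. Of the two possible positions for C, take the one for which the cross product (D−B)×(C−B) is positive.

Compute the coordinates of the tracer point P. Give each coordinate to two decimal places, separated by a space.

-0.99 -0.43

A=(0,0), D=(4.00,0)
B = A + 3.00·(cos271°, sin271°) = (0.0524, -2.9995)
|BD| = 4.9579
circle(B,4.00) ∩ circle(D,3.00): a=3.1849, h=2.4200
  candidates: C₊=(1.1242,0.8542) cross=11.998; C₋=(4.0524,-2.9995) cross=-11.998
  mode + wants cross > 0 → take C=(1.1242,0.8542) (cross=11.998)
ex = (C−B)/|BC| = (0.2680,0.9634); ey = (-0.9634,0.2680)
P = B + 2.20·ex + 1.69·ey = (-0.9863,-0.4272)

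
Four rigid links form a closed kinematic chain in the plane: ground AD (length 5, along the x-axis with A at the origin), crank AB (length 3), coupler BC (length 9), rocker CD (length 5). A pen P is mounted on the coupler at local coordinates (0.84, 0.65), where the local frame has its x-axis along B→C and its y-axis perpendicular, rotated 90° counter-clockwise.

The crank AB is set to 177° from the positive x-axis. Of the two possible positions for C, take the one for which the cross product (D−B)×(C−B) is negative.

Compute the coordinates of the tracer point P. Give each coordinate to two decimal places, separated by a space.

-1.94 0.21

A=(0,0), D=(5.00,0)
B = A + 3.00·(cos177°, sin177°) = (-2.9959, 0.1570)
|BD| = 7.9974
circle(B,9.00) ∩ circle(D,5.00): a=7.4998, h=4.9752
  candidates: C₊=(4.6002,4.9840) cross=39.789; C₋=(4.4048,-4.9645) cross=-39.789
  mode - wants cross < 0 → take C=(4.4048,-4.9645) (cross=-39.789)
ex = (C−B)/|BC| = (0.8223,-0.5691); ey = (0.5691,0.8223)
P = B + 0.84·ex + 0.65·ey = (-1.9353,0.2135)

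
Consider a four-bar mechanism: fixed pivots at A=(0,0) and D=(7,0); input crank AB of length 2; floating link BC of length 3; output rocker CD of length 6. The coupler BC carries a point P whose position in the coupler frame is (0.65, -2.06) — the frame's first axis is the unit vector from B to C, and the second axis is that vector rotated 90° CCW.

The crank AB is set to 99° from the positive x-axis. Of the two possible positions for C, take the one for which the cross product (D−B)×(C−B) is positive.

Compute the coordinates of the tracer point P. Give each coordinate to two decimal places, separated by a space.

A=(0,0), D=(7.00,0)
B = A + 2.00·(cos99°, sin99°) = (-0.3129, 1.9754)
|BD| = 7.5750
circle(B,3.00) ∩ circle(D,6.00): a=2.0053, h=2.2313
  candidates: C₊=(2.2049,3.6066) cross=16.902; C₋=(1.0412,-0.7017) cross=-16.902
  mode + wants cross > 0 → take C=(2.2049,3.6066) (cross=16.902)
ex = (C−B)/|BC| = (0.8393,0.5437); ey = (-0.5437,0.8393)
P = B + 0.65·ex + -2.06·ey = (1.3527,0.5999)

1.35 0.60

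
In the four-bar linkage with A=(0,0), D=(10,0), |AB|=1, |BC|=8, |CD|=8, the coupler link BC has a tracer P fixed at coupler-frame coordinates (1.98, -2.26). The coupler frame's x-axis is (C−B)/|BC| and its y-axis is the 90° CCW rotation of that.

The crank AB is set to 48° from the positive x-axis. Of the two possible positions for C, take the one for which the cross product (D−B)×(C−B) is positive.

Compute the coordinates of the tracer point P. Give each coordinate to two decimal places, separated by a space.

A=(0,0), D=(10.00,0)
B = A + 1.00·(cos48°, sin48°) = (0.6691, 0.7431)
|BD| = 9.3604
circle(B,8.00) ∩ circle(D,8.00): a=4.6802, h=6.4881
  candidates: C₊=(5.8497,6.8392) cross=60.731; C₋=(4.8195,-6.0961) cross=-60.731
  mode + wants cross > 0 → take C=(5.8497,6.8392) (cross=60.731)
ex = (C−B)/|BC| = (0.6476,0.7620); ey = (-0.7620,0.6476)
P = B + 1.98·ex + -2.26·ey = (3.6735,0.7884)

3.67 0.79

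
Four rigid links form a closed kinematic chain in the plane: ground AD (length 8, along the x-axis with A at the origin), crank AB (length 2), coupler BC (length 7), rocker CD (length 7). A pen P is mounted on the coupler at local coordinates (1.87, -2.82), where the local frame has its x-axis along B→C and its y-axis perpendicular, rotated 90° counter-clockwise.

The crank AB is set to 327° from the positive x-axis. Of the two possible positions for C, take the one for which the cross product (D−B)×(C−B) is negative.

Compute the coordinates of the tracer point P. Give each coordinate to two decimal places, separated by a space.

A=(0,0), D=(8.00,0)
B = A + 2.00·(cos327°, sin327°) = (1.6773, -1.0893)
|BD| = 6.4158
circle(B,7.00) ∩ circle(D,7.00): a=3.2079, h=6.2217
  candidates: C₊=(3.7824,5.5867) cross=39.917; C₋=(5.8950,-6.6760) cross=-39.917
  mode - wants cross < 0 → take C=(5.8950,-6.6760) (cross=-39.917)
ex = (C−B)/|BC| = (0.6025,-0.7981); ey = (0.7981,0.6025)
P = B + 1.87·ex + -2.82·ey = (0.5534,-4.2808)

0.55 -4.28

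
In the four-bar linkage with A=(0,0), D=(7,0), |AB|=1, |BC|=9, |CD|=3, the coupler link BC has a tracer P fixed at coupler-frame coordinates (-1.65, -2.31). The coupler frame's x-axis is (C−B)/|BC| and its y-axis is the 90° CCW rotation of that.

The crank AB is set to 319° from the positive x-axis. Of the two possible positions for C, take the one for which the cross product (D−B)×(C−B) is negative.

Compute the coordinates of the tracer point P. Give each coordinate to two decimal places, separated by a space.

A=(0,0), D=(7.00,0)
B = A + 1.00·(cos319°, sin319°) = (0.7547, -0.6561)
|BD| = 6.2797
circle(B,9.00) ∩ circle(D,3.00): a=8.8726, h=1.5088
  candidates: C₊=(9.4212,1.7714) cross=9.475; C₋=(9.7364,-1.2297) cross=-9.475
  mode - wants cross < 0 → take C=(9.7364,-1.2297) (cross=-9.475)
ex = (C−B)/|BC| = (0.9980,-0.0637); ey = (0.0637,0.9980)
P = B + -1.65·ex + -2.31·ey = (-1.0392,-2.8562)

-1.04 -2.86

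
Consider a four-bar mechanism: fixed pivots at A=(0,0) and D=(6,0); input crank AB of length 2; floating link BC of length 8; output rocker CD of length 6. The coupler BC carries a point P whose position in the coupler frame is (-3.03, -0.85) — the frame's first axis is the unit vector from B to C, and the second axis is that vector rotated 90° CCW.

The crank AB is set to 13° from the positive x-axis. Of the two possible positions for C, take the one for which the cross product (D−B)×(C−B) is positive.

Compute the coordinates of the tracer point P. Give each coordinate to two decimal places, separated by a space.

0.20 -2.16

A=(0,0), D=(6.00,0)
B = A + 2.00·(cos13°, sin13°) = (1.9487, 0.4499)
|BD| = 4.0762
circle(B,8.00) ∩ circle(D,6.00): a=5.4727, h=5.8352
  candidates: C₊=(8.0320,5.6454) cross=23.785; C₋=(6.7439,-5.9537) cross=-23.785
  mode + wants cross > 0 → take C=(8.0320,5.6454) (cross=23.785)
ex = (C−B)/|BC| = (0.7604,0.6494); ey = (-0.6494,0.7604)
P = B + -3.03·ex + -0.85·ey = (0.1967,-2.1643)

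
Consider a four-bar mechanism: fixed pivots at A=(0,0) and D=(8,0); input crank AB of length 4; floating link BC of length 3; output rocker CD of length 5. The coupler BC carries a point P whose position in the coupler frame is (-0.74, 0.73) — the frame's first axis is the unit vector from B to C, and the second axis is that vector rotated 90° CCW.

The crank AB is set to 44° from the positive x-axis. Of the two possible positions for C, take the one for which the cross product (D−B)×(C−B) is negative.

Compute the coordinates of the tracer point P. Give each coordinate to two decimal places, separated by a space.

3.58 3.55

A=(0,0), D=(8.00,0)
B = A + 4.00·(cos44°, sin44°) = (2.8774, 2.7786)
|BD| = 5.8277
circle(B,3.00) ∩ circle(D,5.00): a=1.5411, h=2.5739
  candidates: C₊=(5.4592,4.3063) cross=15.000; C₋=(3.0048,-0.2187) cross=-15.000
  mode - wants cross < 0 → take C=(3.0048,-0.2187) (cross=-15.000)
ex = (C−B)/|BC| = (0.0425,-0.9991); ey = (0.9991,0.0425)
P = B + -0.74·ex + 0.73·ey = (3.5753,3.5490)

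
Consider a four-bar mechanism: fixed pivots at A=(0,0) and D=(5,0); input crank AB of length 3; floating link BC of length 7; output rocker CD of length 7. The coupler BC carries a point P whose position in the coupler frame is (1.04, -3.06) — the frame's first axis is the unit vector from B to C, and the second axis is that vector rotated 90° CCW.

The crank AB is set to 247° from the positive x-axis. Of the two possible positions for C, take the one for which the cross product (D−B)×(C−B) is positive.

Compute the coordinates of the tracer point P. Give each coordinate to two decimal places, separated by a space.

A=(0,0), D=(5.00,0)
B = A + 3.00·(cos247°, sin247°) = (-1.1722, -2.7615)
|BD| = 6.7618
circle(B,7.00) ∩ circle(D,7.00): a=3.3809, h=6.1294
  candidates: C₊=(-0.5893,4.2142) cross=41.446; C₋=(4.4171,-6.9757) cross=-41.446
  mode + wants cross > 0 → take C=(-0.5893,4.2142) (cross=41.446)
ex = (C−B)/|BC| = (0.0833,0.9965); ey = (-0.9965,0.0833)
P = B + 1.04·ex + -3.06·ey = (1.9638,-1.9799)

1.96 -1.98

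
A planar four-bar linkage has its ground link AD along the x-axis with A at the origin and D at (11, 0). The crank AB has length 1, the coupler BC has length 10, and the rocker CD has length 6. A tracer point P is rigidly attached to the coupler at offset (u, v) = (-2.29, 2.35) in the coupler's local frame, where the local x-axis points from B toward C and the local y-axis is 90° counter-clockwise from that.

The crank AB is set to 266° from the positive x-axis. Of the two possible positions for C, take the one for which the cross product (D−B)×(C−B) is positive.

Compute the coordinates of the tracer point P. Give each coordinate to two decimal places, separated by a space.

-3.32 -0.53

A=(0,0), D=(11.00,0)
B = A + 1.00·(cos266°, sin266°) = (-0.0698, -0.9976)
|BD| = 11.1146
circle(B,10.00) ∩ circle(D,6.00): a=8.4364, h=5.3691
  candidates: C₊=(7.8507,5.1070) cross=59.675; C₋=(8.8145,-5.5878) cross=-59.675
  mode + wants cross > 0 → take C=(7.8507,5.1070) (cross=59.675)
ex = (C−B)/|BC| = (0.7920,0.6105); ey = (-0.6105,0.7920)
P = B + -2.29·ex + 2.35·ey = (-3.3181,-0.5342)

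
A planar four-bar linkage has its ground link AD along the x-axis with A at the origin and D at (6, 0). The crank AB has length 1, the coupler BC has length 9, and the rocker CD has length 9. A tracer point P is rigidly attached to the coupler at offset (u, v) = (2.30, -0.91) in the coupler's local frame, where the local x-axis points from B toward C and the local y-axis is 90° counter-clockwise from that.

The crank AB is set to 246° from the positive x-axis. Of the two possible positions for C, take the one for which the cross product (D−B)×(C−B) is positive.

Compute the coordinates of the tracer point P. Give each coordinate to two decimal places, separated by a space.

A=(0,0), D=(6.00,0)
B = A + 1.00·(cos246°, sin246°) = (-0.4067, -0.9135)
|BD| = 6.4715
circle(B,9.00) ∩ circle(D,9.00): a=3.2358, h=8.3982
  candidates: C₊=(1.6111,7.8573) cross=54.349; C₋=(3.9822,-8.7709) cross=-54.349
  mode + wants cross > 0 → take C=(1.6111,7.8573) (cross=54.349)
ex = (C−B)/|BC| = (0.2242,0.9745); ey = (-0.9745,0.2242)
P = B + 2.30·ex + -0.91·ey = (0.9958,1.1239)

1.00 1.12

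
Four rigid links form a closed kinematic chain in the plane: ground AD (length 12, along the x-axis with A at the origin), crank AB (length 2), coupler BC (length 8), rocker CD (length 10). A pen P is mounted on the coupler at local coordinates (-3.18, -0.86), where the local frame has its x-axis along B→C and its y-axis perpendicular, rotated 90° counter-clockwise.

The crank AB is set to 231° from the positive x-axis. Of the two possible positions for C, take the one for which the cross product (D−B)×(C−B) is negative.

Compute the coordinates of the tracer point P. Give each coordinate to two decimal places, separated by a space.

-4.21 -0.09

A=(0,0), D=(12.00,0)
B = A + 2.00·(cos231°, sin231°) = (-1.2586, -1.5543)
|BD| = 13.3494
circle(B,8.00) ∩ circle(D,10.00): a=5.3263, h=5.9691
  candidates: C₊=(3.3365,4.9944) cross=79.684; C₋=(4.7265,-6.8626) cross=-79.684
  mode - wants cross < 0 → take C=(4.7265,-6.8626) (cross=-79.684)
ex = (C−B)/|BC| = (0.7481,-0.6635); ey = (0.6635,0.7481)
P = B + -3.18·ex + -0.86·ey = (-4.2084,-0.0876)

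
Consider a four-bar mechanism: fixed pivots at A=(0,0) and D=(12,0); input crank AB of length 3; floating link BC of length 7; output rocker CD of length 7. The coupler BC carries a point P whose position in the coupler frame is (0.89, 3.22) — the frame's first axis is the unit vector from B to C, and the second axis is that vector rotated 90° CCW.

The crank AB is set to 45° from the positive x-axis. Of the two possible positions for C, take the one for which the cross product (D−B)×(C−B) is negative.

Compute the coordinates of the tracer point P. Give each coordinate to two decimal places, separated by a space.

5.29 3.19

A=(0,0), D=(12.00,0)
B = A + 3.00·(cos45°, sin45°) = (2.1213, 2.1213)
|BD| = 10.1039
circle(B,7.00) ∩ circle(D,7.00): a=5.0519, h=4.8454
  candidates: C₊=(8.0780,5.7981) cross=48.957; C₋=(6.0434,-3.6767) cross=-48.957
  mode - wants cross < 0 → take C=(6.0434,-3.6767) (cross=-48.957)
ex = (C−B)/|BC| = (0.5603,-0.8283); ey = (0.8283,0.5603)
P = B + 0.89·ex + 3.22·ey = (5.2871,3.1883)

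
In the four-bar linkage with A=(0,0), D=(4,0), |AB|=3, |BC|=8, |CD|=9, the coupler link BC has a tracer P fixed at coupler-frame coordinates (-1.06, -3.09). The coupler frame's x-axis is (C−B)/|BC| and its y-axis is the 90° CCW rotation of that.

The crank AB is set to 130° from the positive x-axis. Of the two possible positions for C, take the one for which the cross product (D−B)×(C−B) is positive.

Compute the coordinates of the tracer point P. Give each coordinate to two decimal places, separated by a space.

0.02 -0.33

A=(0,0), D=(4.00,0)
B = A + 3.00·(cos130°, sin130°) = (-1.9284, 2.2981)
|BD| = 6.3582
circle(B,8.00) ∩ circle(D,9.00): a=1.8423, h=7.7850
  candidates: C₊=(2.6032,8.8909) cross=49.499; C₋=(-3.0245,-5.6264) cross=-49.499
  mode + wants cross > 0 → take C=(2.6032,8.8909) (cross=49.499)
ex = (C−B)/|BC| = (0.5664,0.8241); ey = (-0.8241,0.5664)
P = B + -1.06·ex + -3.09·ey = (0.0177,-0.3257)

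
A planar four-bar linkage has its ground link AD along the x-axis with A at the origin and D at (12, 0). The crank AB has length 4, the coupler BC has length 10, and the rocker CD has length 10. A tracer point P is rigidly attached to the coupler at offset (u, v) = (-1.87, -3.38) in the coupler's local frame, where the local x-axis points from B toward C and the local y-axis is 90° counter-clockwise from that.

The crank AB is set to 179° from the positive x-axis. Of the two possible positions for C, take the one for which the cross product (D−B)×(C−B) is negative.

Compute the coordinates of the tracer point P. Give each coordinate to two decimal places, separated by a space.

A=(0,0), D=(12.00,0)
B = A + 4.00·(cos179°, sin179°) = (-3.9994, 0.0698)
|BD| = 15.9995
circle(B,10.00) ∩ circle(D,10.00): a=7.9998, h=6.0003
  candidates: C₊=(4.0265,6.0352) cross=96.002; C₋=(3.9741,-5.9653) cross=-96.002
  mode - wants cross < 0 → take C=(3.9741,-5.9653) (cross=-96.002)
ex = (C−B)/|BC| = (0.7974,-0.6035); ey = (0.6035,0.7974)
P = B + -1.87·ex + -3.38·ey = (-7.5303,-1.4967)

-7.53 -1.50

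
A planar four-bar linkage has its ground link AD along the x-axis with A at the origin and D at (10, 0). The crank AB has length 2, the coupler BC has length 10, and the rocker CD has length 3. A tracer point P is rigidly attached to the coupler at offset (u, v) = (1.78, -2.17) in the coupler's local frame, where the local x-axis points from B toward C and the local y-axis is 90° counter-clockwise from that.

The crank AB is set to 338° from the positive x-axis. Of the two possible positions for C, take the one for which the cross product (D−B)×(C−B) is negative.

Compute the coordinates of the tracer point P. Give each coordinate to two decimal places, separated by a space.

3.23 -3.19

A=(0,0), D=(10.00,0)
B = A + 2.00·(cos338°, sin338°) = (1.8544, -0.7492)
|BD| = 8.1800
circle(B,10.00) ∩ circle(D,3.00): a=9.6523, h=2.6139
  candidates: C₊=(11.2267,2.7377) cross=21.381; C₋=(11.7055,-2.4680) cross=-21.381
  mode - wants cross < 0 → take C=(11.7055,-2.4680) (cross=-21.381)
ex = (C−B)/|BC| = (0.9851,-0.1719); ey = (0.1719,0.9851)
P = B + 1.78·ex + -2.17·ey = (3.2349,-3.1929)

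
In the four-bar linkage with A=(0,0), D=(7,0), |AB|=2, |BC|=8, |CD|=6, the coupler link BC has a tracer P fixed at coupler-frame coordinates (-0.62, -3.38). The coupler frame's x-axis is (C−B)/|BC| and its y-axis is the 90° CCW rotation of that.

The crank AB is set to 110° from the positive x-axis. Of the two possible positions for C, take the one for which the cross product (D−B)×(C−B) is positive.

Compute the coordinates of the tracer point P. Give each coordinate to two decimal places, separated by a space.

0.50 -1.35

A=(0,0), D=(7.00,0)
B = A + 2.00·(cos110°, sin110°) = (-0.6840, 1.8794)
|BD| = 7.9105
circle(B,8.00) ∩ circle(D,6.00): a=5.7251, h=5.5878
  candidates: C₊=(6.2047,5.9471) cross=44.203; C₋=(3.5495,-4.9086) cross=-44.203
  mode + wants cross > 0 → take C=(6.2047,5.9471) (cross=44.203)
ex = (C−B)/|BC| = (0.8611,0.5085); ey = (-0.5085,0.8611)
P = B + -0.62·ex + -3.38·ey = (0.5007,-1.3463)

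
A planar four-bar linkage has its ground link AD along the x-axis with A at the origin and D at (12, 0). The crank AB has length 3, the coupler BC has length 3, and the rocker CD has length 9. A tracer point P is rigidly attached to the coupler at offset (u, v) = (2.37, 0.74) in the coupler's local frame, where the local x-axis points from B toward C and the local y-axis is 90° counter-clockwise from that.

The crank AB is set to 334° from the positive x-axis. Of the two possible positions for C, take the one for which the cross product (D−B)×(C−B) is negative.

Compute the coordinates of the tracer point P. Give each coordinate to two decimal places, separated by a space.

A=(0,0), D=(12.00,0)
B = A + 3.00·(cos334°, sin334°) = (2.6964, -1.3151)
|BD| = 9.3961
circle(B,3.00) ∩ circle(D,9.00): a=0.8667, h=2.8721
  candidates: C₊=(3.1525,1.6500) cross=26.986; C₋=(3.9565,-4.0376) cross=-26.986
  mode - wants cross < 0 → take C=(3.9565,-4.0376) (cross=-26.986)
ex = (C−B)/|BC| = (0.4200,-0.9075); ey = (0.9075,0.4200)
P = B + 2.37·ex + 0.74·ey = (4.3634,-3.1551)

4.36 -3.16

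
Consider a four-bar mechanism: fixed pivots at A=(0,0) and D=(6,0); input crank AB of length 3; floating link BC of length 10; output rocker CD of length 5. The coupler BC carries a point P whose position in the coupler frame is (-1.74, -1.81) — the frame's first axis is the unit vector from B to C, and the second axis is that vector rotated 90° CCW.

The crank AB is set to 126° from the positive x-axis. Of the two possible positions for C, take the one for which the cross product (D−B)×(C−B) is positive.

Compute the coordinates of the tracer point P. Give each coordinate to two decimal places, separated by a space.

A=(0,0), D=(6.00,0)
B = A + 3.00·(cos126°, sin126°) = (-1.7634, 2.4271)
|BD| = 8.1339
circle(B,10.00) ∩ circle(D,5.00): a=8.6773, h=4.9704
  candidates: C₊=(8.0017,4.5818) cross=40.429; C₋=(5.0355,-4.9061) cross=-40.429
  mode + wants cross > 0 → take C=(8.0017,4.5818) (cross=40.429)
ex = (C−B)/|BC| = (0.9765,0.2155); ey = (-0.2155,0.9765)
P = B + -1.74·ex + -1.81·ey = (-3.0725,0.2846)

-3.07 0.28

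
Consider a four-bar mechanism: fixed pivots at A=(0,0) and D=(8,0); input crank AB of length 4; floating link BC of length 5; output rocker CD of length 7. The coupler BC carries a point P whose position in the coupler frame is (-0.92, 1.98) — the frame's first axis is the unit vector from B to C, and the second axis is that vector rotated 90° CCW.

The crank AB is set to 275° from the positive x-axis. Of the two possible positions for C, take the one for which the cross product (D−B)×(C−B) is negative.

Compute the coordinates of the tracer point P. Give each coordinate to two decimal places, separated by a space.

0.42 -1.80

A=(0,0), D=(8.00,0)
B = A + 4.00·(cos275°, sin275°) = (0.3486, -3.9848)
|BD| = 8.6268
circle(B,5.00) ∩ circle(D,7.00): a=2.9224, h=4.0570
  candidates: C₊=(1.0666,0.9634) cross=34.999; C₋=(4.8146,-6.2332) cross=-34.999
  mode - wants cross < 0 → take C=(4.8146,-6.2332) (cross=-34.999)
ex = (C−B)/|BC| = (0.8932,-0.4497); ey = (0.4497,0.8932)
P = B + -0.92·ex + 1.98·ey = (0.4173,-1.8026)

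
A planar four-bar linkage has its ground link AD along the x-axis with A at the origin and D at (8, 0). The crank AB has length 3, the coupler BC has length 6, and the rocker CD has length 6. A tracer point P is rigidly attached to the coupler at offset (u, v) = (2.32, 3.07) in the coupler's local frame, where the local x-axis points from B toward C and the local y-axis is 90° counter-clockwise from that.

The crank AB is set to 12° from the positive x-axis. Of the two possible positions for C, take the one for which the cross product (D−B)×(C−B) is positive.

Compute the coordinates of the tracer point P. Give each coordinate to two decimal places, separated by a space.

A=(0,0), D=(8.00,0)
B = A + 3.00·(cos12°, sin12°) = (2.9344, 0.6237)
|BD| = 5.1038
circle(B,6.00) ∩ circle(D,6.00): a=2.5519, h=5.4303
  candidates: C₊=(6.1309,5.7014) cross=27.715; C₋=(4.8036,-5.0777) cross=-27.715
  mode + wants cross > 0 → take C=(6.1309,5.7014) (cross=27.715)
ex = (C−B)/|BC| = (0.5327,0.8463); ey = (-0.8463,0.5327)
P = B + 2.32·ex + 3.07·ey = (1.5723,4.2226)

1.57 4.22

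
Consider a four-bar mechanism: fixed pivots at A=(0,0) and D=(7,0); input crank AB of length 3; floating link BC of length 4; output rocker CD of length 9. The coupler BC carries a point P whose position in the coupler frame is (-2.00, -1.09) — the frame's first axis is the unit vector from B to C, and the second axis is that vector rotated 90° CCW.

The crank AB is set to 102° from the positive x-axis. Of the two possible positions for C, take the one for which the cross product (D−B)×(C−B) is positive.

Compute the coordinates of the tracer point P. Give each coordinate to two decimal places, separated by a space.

A=(0,0), D=(7.00,0)
B = A + 3.00·(cos102°, sin102°) = (-0.6237, 2.9344)
|BD| = 8.1690
circle(B,4.00) ∩ circle(D,9.00): a=0.1060, h=3.9986
  candidates: C₊=(0.9116,6.6281) cross=32.664; C₋=(-1.9611,-0.8353) cross=-32.664
  mode + wants cross > 0 → take C=(0.9116,6.6281) (cross=32.664)
ex = (C−B)/|BC| = (0.3838,0.9234); ey = (-0.9234,0.3838)
P = B + -2.00·ex + -1.09·ey = (-0.3849,0.6693)

-0.38 0.67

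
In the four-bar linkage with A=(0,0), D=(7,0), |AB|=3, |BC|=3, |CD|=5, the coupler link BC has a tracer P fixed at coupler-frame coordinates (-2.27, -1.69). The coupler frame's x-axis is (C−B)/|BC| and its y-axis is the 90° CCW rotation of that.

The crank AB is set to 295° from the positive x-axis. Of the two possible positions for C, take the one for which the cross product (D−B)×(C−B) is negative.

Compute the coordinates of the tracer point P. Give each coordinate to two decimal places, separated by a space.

-1.50 -3.29

A=(0,0), D=(7.00,0)
B = A + 3.00·(cos295°, sin295°) = (1.2679, -2.7189)
|BD| = 6.3443
circle(B,3.00) ∩ circle(D,5.00): a=1.9112, h=2.3125
  candidates: C₊=(2.0036,0.1895) cross=14.671; C₋=(3.9856,-3.9892) cross=-14.671
  mode - wants cross < 0 → take C=(3.9856,-3.9892) (cross=-14.671)
ex = (C−B)/|BC| = (0.9059,-0.4234); ey = (0.4234,0.9059)
P = B + -2.27·ex + -1.69·ey = (-1.5042,-3.2888)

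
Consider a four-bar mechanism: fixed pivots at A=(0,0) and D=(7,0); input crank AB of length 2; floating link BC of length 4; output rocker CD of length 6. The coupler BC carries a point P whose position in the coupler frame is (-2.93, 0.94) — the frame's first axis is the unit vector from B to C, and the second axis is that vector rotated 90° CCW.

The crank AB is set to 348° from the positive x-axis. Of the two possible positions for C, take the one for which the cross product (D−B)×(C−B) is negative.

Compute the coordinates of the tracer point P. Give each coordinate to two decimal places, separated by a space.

2.23 2.65

A=(0,0), D=(7.00,0)
B = A + 2.00·(cos348°, sin348°) = (1.9563, -0.4158)
|BD| = 5.0608
circle(B,4.00) ∩ circle(D,6.00): a=0.5544, h=3.9614
  candidates: C₊=(2.1834,3.5777) cross=20.048; C₋=(2.8344,-4.3183) cross=-20.048
  mode - wants cross < 0 → take C=(2.8344,-4.3183) (cross=-20.048)
ex = (C−B)/|BC| = (0.2195,-0.9756); ey = (0.9756,0.2195)
P = B + -2.93·ex + 0.94·ey = (2.2302,2.6491)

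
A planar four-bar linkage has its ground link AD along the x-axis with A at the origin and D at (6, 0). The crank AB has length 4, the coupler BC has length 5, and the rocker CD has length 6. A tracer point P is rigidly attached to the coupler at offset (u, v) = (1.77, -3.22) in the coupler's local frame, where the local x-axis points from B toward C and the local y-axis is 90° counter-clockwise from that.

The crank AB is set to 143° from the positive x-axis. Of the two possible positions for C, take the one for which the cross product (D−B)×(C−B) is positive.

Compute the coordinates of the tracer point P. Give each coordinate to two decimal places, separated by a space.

A=(0,0), D=(6.00,0)
B = A + 4.00·(cos143°, sin143°) = (-3.1945, 2.4073)
|BD| = 9.5044
circle(B,5.00) ∩ circle(D,6.00): a=4.1735, h=2.7535
  candidates: C₊=(1.5403,4.0139) cross=26.170; C₋=(0.1455,-1.3135) cross=-26.170
  mode + wants cross > 0 → take C=(1.5403,4.0139) (cross=26.170)
ex = (C−B)/|BC| = (0.9470,0.3213); ey = (-0.3213,0.9470)
P = B + 1.77·ex + -3.22·ey = (-0.4837,-0.0732)

-0.48 -0.07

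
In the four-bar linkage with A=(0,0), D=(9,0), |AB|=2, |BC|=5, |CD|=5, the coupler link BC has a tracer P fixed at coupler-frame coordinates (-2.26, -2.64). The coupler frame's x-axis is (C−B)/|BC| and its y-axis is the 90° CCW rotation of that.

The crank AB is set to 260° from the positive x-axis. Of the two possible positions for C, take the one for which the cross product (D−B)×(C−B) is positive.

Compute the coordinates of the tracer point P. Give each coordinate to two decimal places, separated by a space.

-1.04 -5.38

A=(0,0), D=(9.00,0)
B = A + 2.00·(cos260°, sin260°) = (-0.3473, -1.9696)
|BD| = 9.5526
circle(B,5.00) ∩ circle(D,5.00): a=4.7763, h=1.4789
  candidates: C₊=(4.0214,0.4623) cross=14.127; C₋=(4.6313,-2.4319) cross=-14.127
  mode + wants cross > 0 → take C=(4.0214,0.4623) (cross=14.127)
ex = (C−B)/|BC| = (0.8737,0.4864); ey = (-0.4864,0.8737)
P = B + -2.26·ex + -2.64·ey = (-1.0379,-5.3755)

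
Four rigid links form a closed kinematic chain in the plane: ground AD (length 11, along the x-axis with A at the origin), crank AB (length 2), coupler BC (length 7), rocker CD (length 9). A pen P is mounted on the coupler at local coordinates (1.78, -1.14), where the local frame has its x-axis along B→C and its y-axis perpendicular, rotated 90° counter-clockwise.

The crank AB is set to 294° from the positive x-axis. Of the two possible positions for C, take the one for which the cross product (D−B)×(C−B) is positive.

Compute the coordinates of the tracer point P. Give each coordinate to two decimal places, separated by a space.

A=(0,0), D=(11.00,0)
B = A + 2.00·(cos294°, sin294°) = (0.8135, -1.8271)
|BD| = 10.3491
circle(B,7.00) ∩ circle(D,9.00): a=3.6285, h=5.9861
  candidates: C₊=(3.3282,4.7056) cross=61.951; C₋=(5.4418,-7.0786) cross=-61.951
  mode + wants cross > 0 → take C=(3.3282,4.7056) (cross=61.951)
ex = (C−B)/|BC| = (0.3592,0.9332); ey = (-0.9332,0.3592)
P = B + 1.78·ex + -1.14·ey = (2.5168,-0.5755)

2.52 -0.58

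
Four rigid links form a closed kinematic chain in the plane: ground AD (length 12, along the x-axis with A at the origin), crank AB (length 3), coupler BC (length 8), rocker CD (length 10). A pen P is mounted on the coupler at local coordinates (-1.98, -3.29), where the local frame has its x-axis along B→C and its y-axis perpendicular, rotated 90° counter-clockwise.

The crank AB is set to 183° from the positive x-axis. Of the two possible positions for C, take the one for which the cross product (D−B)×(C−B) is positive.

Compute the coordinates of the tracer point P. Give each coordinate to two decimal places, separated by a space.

A=(0,0), D=(12.00,0)
B = A + 3.00·(cos183°, sin183°) = (-2.9959, -0.1570)
|BD| = 14.9967
circle(B,8.00) ∩ circle(D,10.00): a=6.2981, h=4.9330
  candidates: C₊=(3.2502,4.8416) cross=73.978; C₋=(3.3535,-5.0238) cross=-73.978
  mode + wants cross > 0 → take C=(3.2502,4.8416) (cross=73.978)
ex = (C−B)/|BC| = (0.7808,0.6248); ey = (-0.6248,0.7808)
P = B + -1.98·ex + -3.29·ey = (-2.4861,-3.9629)

-2.49 -3.96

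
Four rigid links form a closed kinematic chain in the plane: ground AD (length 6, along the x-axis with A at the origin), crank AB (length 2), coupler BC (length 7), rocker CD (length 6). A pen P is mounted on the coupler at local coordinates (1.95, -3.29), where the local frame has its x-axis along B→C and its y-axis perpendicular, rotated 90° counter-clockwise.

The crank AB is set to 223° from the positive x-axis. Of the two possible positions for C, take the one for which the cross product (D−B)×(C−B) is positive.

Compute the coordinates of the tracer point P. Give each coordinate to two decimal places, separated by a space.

A=(0,0), D=(6.00,0)
B = A + 2.00·(cos223°, sin223°) = (-1.4627, -1.3640)
|BD| = 7.5863
circle(B,7.00) ∩ circle(D,6.00): a=4.6500, h=5.2324
  candidates: C₊=(2.1707,4.6192) cross=39.695; C₋=(4.0523,-5.6751) cross=-39.695
  mode + wants cross > 0 → take C=(2.1707,4.6192) (cross=39.695)
ex = (C−B)/|BC| = (0.5191,0.8547); ey = (-0.8547,0.5191)
P = B + 1.95·ex + -3.29·ey = (2.3615,-1.4050)

2.36 -1.40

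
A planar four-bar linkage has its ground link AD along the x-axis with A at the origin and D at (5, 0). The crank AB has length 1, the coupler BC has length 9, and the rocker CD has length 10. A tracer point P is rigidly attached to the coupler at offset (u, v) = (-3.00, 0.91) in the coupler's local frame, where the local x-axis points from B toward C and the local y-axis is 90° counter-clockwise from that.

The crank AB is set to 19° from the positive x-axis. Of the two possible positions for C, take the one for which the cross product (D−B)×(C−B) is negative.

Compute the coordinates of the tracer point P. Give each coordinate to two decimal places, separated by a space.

A=(0,0), D=(5.00,0)
B = A + 1.00·(cos19°, sin19°) = (0.9455, 0.3256)
|BD| = 4.0675
circle(B,9.00) ∩ circle(D,10.00): a=-0.3018, h=8.9949
  candidates: C₊=(1.3646,9.3158) cross=36.587; C₋=(-0.0753,-8.6164) cross=-36.587
  mode - wants cross < 0 → take C=(-0.0753,-8.6164) (cross=-36.587)
ex = (C−B)/|BC| = (-0.1134,-0.9935); ey = (0.9935,-0.1134)
P = B + -3.00·ex + 0.91·ey = (2.1899,3.2030)

2.19 3.20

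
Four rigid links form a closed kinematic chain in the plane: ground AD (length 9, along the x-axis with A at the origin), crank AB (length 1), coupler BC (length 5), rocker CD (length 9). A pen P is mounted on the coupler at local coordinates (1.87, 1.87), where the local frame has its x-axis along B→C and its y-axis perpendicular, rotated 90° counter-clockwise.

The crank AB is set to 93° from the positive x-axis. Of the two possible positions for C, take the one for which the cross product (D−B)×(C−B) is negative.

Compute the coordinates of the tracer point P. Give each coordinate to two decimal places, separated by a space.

2.14 -0.48

A=(0,0), D=(9.00,0)
B = A + 1.00·(cos93°, sin93°) = (-0.0523, 0.9986)
|BD| = 9.1073
circle(B,5.00) ∩ circle(D,9.00): a=1.4792, h=4.7762
  candidates: C₊=(1.9416,5.5838) cross=43.498; C₋=(0.8942,-3.9110) cross=-43.498
  mode - wants cross < 0 → take C=(0.8942,-3.9110) (cross=-43.498)
ex = (C−B)/|BC| = (0.1893,-0.9819); ey = (0.9819,0.1893)
P = B + 1.87·ex + 1.87·ey = (2.1378,-0.4836)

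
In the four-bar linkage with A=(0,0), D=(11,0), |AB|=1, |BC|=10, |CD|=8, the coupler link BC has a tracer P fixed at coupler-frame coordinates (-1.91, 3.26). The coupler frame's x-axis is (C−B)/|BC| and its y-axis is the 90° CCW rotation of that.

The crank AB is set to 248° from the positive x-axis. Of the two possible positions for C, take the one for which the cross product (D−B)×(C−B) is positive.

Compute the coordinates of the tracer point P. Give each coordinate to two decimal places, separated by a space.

A=(0,0), D=(11.00,0)
B = A + 1.00·(cos248°, sin248°) = (-0.3746, -0.9272)
|BD| = 11.4123
circle(B,10.00) ∩ circle(D,8.00): a=7.2834, h=6.8522
  candidates: C₊=(6.3280,6.4940) cross=78.199; C₋=(7.4414,-7.1650) cross=-78.199
  mode + wants cross > 0 → take C=(6.3280,6.4940) (cross=78.199)
ex = (C−B)/|BC| = (0.6703,0.7421); ey = (-0.7421,0.6703)
P = B + -1.91·ex + 3.26·ey = (-4.0741,-0.1596)

-4.07 -0.16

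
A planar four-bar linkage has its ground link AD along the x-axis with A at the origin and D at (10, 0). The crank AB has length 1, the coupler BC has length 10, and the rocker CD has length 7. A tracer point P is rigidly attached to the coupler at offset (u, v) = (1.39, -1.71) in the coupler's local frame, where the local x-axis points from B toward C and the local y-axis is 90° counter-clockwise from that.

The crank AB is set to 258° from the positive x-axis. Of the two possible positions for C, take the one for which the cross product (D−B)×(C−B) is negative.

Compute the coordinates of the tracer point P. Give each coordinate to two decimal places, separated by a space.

A=(0,0), D=(10.00,0)
B = A + 1.00·(cos258°, sin258°) = (-0.2079, -0.9781)
|BD| = 10.2547
circle(B,10.00) ∩ circle(D,7.00): a=7.6140, h=6.4828
  candidates: C₊=(6.7530,6.2014) cross=66.479; C₋=(7.9897,-6.7051) cross=-66.479
  mode - wants cross < 0 → take C=(7.9897,-6.7051) (cross=-66.479)
ex = (C−B)/|BC| = (0.8198,-0.5727); ey = (0.5727,0.8198)
P = B + 1.39·ex + -1.71·ey = (-0.0478,-3.1760)

-0.05 -3.18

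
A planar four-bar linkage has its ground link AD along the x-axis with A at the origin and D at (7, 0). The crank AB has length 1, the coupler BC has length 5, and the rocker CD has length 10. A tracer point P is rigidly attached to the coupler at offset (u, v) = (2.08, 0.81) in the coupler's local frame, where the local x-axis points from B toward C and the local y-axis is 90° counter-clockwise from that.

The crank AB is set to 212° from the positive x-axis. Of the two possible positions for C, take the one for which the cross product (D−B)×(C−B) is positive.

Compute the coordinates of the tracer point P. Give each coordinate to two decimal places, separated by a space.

A=(0,0), D=(7.00,0)
B = A + 1.00·(cos212°, sin212°) = (-0.8480, -0.5299)
|BD| = 7.8659
circle(B,5.00) ∩ circle(D,10.00): a=-0.8344, h=4.9299
  candidates: C₊=(-2.0127,4.3325) cross=38.778; C₋=(-1.3485,-5.5048) cross=-38.778
  mode + wants cross > 0 → take C=(-2.0127,4.3325) (cross=38.778)
ex = (C−B)/|BC| = (-0.2329,0.9725); ey = (-0.9725,-0.2329)
P = B + 2.08·ex + 0.81·ey = (-2.1203,1.3042)

-2.12 1.30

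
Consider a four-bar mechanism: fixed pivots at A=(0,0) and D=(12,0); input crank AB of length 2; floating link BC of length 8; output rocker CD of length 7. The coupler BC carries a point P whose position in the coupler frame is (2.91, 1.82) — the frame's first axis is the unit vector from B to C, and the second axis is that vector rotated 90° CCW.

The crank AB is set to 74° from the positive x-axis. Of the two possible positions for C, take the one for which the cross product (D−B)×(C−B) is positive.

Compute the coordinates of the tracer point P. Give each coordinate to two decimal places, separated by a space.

A=(0,0), D=(12.00,0)
B = A + 2.00·(cos74°, sin74°) = (0.5513, 1.9225)
|BD| = 11.6090
circle(B,8.00) ∩ circle(D,7.00): a=6.4506, h=4.7318
  candidates: C₊=(7.6964,5.5208) cross=54.932; C₋=(6.1291,-3.8122) cross=-54.932
  mode + wants cross > 0 → take C=(7.6964,5.5208) (cross=54.932)
ex = (C−B)/|BC| = (0.8931,0.4498); ey = (-0.4498,0.8931)
P = B + 2.91·ex + 1.82·ey = (2.3317,4.8569)

2.33 4.86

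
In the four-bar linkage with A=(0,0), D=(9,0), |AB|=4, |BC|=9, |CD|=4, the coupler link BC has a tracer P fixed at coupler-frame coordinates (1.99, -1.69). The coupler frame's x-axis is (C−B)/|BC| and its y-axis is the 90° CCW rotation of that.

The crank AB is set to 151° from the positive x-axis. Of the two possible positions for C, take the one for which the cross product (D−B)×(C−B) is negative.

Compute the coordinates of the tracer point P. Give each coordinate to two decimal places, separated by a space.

-2.11 -0.27

A=(0,0), D=(9.00,0)
B = A + 4.00·(cos151°, sin151°) = (-3.4985, 1.9392)
|BD| = 12.6480
circle(B,9.00) ∩ circle(D,4.00): a=8.8936, h=1.3799
  candidates: C₊=(5.5015,1.9392) cross=17.453; C₋=(5.0784,-0.7880) cross=-17.453
  mode - wants cross < 0 → take C=(5.0784,-0.7880) (cross=-17.453)
ex = (C−B)/|BC| = (0.9530,-0.3030); ey = (0.3030,0.9530)
P = B + 1.99·ex + -1.69·ey = (-2.1141,-0.2743)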